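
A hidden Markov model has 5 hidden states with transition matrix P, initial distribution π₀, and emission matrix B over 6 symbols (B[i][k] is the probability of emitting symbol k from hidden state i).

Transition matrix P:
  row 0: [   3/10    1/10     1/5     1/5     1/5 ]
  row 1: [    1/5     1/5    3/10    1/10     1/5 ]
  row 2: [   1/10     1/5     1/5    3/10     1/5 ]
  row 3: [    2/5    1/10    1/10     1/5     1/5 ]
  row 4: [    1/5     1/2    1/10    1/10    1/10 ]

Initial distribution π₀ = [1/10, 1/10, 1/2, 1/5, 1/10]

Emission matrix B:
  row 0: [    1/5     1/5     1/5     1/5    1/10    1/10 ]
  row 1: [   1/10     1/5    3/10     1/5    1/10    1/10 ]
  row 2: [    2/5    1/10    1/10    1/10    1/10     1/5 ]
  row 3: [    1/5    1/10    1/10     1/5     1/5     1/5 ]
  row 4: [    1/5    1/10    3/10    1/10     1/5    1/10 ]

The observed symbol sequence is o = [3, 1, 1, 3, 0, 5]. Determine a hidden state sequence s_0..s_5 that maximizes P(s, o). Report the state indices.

path = [3, 0, 0, 0, 2, 3]

t=0: δ = [2.000e-02, 2.000e-02, 5.000e-02, 4.000e-02, 1.000e-02]  (obs o_0=3)
t=1: δ = [3.200e-03, 2.000e-03, 1.000e-03, 1.500e-03, 1.000e-03]  ψ = [3, 2, 2, 2, 2]  (obs o_1=1)
t=2: δ = [1.920e-04, 1.000e-04, 6.400e-05, 6.400e-05, 6.400e-05]  ψ = [0, 4, 0, 0, 0]  (obs o_2=1)
t=3: δ = [1.152e-05, 6.400e-06, 3.840e-06, 7.680e-06, 3.840e-06]  ψ = [0, 4, 0, 0, 0]  (obs o_3=3)
t=4: δ = [6.912e-07, 1.920e-07, 9.216e-07, 4.608e-07, 4.608e-07]  ψ = [0, 4, 0, 0, 0]  (obs o_4=0)
t=5: δ = [2.074e-08, 2.304e-08, 3.686e-08, 5.530e-08, 1.843e-08]  ψ = [0, 4, 2, 2, 2]  (obs o_5=5)
backtrack: best end state = 3; path = [3, 0, 0, 0, 2, 3]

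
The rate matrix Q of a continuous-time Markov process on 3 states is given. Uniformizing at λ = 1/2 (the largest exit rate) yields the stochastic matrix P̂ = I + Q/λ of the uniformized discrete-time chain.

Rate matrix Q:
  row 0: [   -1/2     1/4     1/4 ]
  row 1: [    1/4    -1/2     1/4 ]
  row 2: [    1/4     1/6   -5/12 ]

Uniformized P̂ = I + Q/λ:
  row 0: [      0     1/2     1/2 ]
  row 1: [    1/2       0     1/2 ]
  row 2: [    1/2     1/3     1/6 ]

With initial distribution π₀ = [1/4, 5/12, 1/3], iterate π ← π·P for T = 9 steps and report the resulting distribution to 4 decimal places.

π = [0.3335, 0.2915, 0.3750]

t=0: π = [0.2500, 0.4167, 0.3333]
t=1: π = [0.3750, 0.2361, 0.3889]
t=2: π = [0.3125, 0.3171, 0.3704]
t=3: π = [0.3438, 0.2797, 0.3765]
t=4: π = [0.3281, 0.2974, 0.3745]
t=5: π = [0.3359, 0.2889, 0.3752]
t=6: π = [0.3320, 0.2930, 0.3749]
t=7: π = [0.3340, 0.2910, 0.3750]
t=8: π = [0.3330, 0.2920, 0.3750]
t=9: π = [0.3335, 0.2915, 0.3750]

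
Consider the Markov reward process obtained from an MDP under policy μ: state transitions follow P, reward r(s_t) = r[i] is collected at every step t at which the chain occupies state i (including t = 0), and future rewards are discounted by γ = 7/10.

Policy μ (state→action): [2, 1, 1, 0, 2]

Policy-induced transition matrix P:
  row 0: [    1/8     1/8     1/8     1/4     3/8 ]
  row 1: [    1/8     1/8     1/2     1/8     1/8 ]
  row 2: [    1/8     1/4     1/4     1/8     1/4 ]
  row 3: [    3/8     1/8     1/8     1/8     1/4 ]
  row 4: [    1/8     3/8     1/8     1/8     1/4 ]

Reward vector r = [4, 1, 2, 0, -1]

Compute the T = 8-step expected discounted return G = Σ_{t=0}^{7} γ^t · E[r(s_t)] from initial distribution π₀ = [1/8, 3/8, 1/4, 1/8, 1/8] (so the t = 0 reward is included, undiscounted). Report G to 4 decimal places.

t=0: π = [0.1250, 0.3750, 0.2500, 0.1250, 0.1250], E[r] = 1.2500, γ^t·E[r] = 1.250000, running G = 1.250000
t=1: π = [0.1563, 0.1875, 0.2969, 0.1406, 0.2188], E[r] = 1.1875, γ^t·E[r] = 0.831250, running G = 2.081250
t=2: π = [0.1602, 0.2168, 0.2324, 0.1445, 0.2461], E[r] = 1.0762, γ^t·E[r] = 0.527324, running G = 2.608574
t=3: π = [0.1611, 0.2156, 0.2354, 0.1450, 0.2429], E[r] = 1.0879, γ^t·E[r] = 0.373146, running G = 2.981721
t=4: π = [0.1613, 0.2151, 0.2353, 0.1451, 0.2432], E[r] = 1.0875, γ^t·E[r] = 0.261107, running G = 3.242828
t=5: π = [0.1613, 0.2152, 0.2351, 0.1452, 0.2433], E[r] = 1.0873, γ^t·E[r] = 0.182736, running G = 3.425564
t=6: π = [0.1613, 0.2152, 0.2351, 0.1452, 0.2433], E[r] = 1.0873, γ^t·E[r] = 0.127917, running G = 3.553481
t=7: π = [0.1613, 0.2152, 0.2351, 0.1452, 0.2433], E[r] = 1.0873, γ^t·E[r] = 0.089542, running G = 3.643023

G = 3.6430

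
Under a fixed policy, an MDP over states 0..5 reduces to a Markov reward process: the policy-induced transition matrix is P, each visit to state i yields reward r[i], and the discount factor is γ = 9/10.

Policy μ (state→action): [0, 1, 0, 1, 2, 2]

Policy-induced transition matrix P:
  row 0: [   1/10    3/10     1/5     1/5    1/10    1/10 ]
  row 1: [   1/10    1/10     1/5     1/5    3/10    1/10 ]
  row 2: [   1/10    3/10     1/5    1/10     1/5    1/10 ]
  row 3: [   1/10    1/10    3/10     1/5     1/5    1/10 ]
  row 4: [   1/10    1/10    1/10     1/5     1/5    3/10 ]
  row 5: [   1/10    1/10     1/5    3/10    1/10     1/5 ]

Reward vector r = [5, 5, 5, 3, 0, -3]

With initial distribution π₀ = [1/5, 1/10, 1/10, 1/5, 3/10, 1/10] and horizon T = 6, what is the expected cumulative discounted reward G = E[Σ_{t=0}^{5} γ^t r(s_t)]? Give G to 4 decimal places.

G = 11.1789

t=0: π = [0.2000, 0.1000, 0.1000, 0.2000, 0.3000, 0.1000], E[r] = 2.3000, γ^t·E[r] = 2.300000, running G = 2.300000
t=1: π = [0.1000, 0.1600, 0.1900, 0.2000, 0.1800, 0.1700], E[r] = 2.3400, γ^t·E[r] = 2.106000, running G = 4.406000
t=2: π = [0.1000, 0.1580, 0.2020, 0.1980, 0.1890, 0.1530], E[r] = 2.4350, γ^t·E[r] = 1.972350, running G = 6.378350
t=3: π = [0.1000, 0.1604, 0.2009, 0.1951, 0.1905, 0.1531], E[r] = 2.4325, γ^t·E[r] = 1.773293, running G = 8.151643
t=4: π = [0.1000, 0.1602, 0.2005, 0.1952, 0.1907, 0.1534], E[r] = 2.4286, γ^t·E[r] = 1.593424, running G = 9.745067
t=5: π = [0.1000, 0.1601, 0.2004, 0.1953, 0.1907, 0.1535], E[r] = 2.4281, γ^t·E[r] = 1.433786, running G = 11.178853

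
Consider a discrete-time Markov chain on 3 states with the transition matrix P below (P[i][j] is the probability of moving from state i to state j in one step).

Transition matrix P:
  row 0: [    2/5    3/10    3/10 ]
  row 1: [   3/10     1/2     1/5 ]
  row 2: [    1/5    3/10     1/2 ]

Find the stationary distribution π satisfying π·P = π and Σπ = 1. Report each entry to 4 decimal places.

Balance equations π_j = Σ_i π_i·P[i][j]:
  π_0 = 2/5·π_0 + 3/10·π_1 + 1/5·π_2
  π_1 = 3/10·π_0 + 1/2·π_1 + 3/10·π_2
  normalize: π_0 + π_1 + π_2 = 1
Solving the linear system gives exactly π = [19/64, 3/8, 21/64].

π = [0.2969, 0.3750, 0.3281]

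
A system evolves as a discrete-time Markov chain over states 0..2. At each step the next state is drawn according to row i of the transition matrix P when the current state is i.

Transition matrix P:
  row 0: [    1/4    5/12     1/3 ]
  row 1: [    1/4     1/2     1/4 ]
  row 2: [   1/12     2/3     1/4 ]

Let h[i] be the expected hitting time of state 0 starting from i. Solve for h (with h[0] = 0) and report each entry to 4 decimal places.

First-step conditioning: h[0] = 0; for i ≠ 0, h[i] = 1 + Σ_k P[i][k]·h[k].
  h[1] = 1 + 1/2·h[1] + 1/4·h[2]
  h[2] = 1 + 2/3·h[1] + 1/4·h[2]
Solving the 2×2 linear system over states ≠ 0 gives exactly h = [0, 24/5, 28/5] (h[0] = 0 is the target).

h = [0.0000, 4.8000, 5.6000]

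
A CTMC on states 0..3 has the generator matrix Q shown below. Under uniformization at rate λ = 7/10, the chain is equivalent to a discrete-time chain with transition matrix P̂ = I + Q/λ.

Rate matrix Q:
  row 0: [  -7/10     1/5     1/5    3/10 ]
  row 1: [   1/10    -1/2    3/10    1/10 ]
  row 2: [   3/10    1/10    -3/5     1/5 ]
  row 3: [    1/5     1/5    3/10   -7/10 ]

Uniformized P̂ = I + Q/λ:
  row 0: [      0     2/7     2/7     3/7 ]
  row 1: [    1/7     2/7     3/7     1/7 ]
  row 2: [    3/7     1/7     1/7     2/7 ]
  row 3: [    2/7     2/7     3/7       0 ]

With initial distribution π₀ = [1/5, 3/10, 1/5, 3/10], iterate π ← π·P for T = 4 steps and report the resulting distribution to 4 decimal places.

t=0: π = [0.2000, 0.3000, 0.2000, 0.3000]
t=1: π = [0.2143, 0.2571, 0.3429, 0.1857]
t=2: π = [0.2367, 0.2367, 0.3000, 0.2265]
t=3: π = [0.2271, 0.2429, 0.3090, 0.2210]
t=4: π = [0.2303, 0.2416, 0.3078, 0.2203]

π = [0.2303, 0.2416, 0.3078, 0.2203]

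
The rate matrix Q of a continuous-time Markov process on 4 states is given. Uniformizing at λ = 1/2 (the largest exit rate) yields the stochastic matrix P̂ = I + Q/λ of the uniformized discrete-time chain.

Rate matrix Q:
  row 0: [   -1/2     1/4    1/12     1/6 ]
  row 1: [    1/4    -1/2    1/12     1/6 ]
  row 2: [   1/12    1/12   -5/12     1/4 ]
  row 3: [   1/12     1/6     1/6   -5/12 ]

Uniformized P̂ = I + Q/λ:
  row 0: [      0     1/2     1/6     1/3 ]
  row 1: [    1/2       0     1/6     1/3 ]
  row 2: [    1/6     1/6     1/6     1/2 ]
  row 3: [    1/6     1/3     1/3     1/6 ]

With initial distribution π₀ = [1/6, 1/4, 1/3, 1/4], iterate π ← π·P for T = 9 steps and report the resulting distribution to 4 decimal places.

t=0: π = [0.1667, 0.2500, 0.3333, 0.2500]
t=1: π = [0.2222, 0.2222, 0.2083, 0.3472]
t=2: π = [0.2037, 0.2616, 0.2245, 0.3102]
t=3: π = [0.2199, 0.2427, 0.2184, 0.3191]
t=4: π = [0.2109, 0.2527, 0.2198, 0.3166]
t=5: π = [0.2157, 0.2476, 0.2194, 0.3172]
t=6: π = [0.2132, 0.2502, 0.2195, 0.3170]
t=7: π = [0.2145, 0.2489, 0.2195, 0.3171]
t=8: π = [0.2139, 0.2495, 0.2195, 0.3171]
t=9: π = [0.2142, 0.2492, 0.2195, 0.3171]

π = [0.2142, 0.2492, 0.2195, 0.3171]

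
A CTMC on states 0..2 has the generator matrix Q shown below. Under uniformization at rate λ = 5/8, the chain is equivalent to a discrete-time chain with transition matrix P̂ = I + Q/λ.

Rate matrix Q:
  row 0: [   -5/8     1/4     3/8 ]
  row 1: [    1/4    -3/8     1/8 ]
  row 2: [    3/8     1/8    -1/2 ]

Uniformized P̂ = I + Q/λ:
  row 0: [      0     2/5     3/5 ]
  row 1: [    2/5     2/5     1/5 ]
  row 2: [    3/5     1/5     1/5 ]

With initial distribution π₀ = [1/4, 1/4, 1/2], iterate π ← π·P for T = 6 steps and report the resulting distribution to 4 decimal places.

π = [0.3303, 0.3341, 0.3356]

t=0: π = [0.2500, 0.2500, 0.5000]
t=1: π = [0.4000, 0.3000, 0.3000]
t=2: π = [0.3000, 0.3400, 0.3600]
t=3: π = [0.3520, 0.3280, 0.3200]
t=4: π = [0.3232, 0.3360, 0.3408]
t=5: π = [0.3389, 0.3318, 0.3293]
t=6: π = [0.3303, 0.3341, 0.3356]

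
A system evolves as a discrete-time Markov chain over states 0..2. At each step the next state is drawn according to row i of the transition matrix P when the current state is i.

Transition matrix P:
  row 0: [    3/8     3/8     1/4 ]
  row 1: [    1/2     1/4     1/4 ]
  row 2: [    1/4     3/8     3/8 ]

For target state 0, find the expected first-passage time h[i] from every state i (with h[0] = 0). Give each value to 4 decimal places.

First-step conditioning: h[0] = 0; for i ≠ 0, h[i] = 1 + Σ_k P[i][k]·h[k].
  h[1] = 1 + 1/4·h[1] + 1/4·h[2]
  h[2] = 1 + 3/8·h[1] + 3/8·h[2]
Solving the 2×2 linear system over states ≠ 0 gives exactly h = [0, 7/3, 3] (h[0] = 0 is the target).

h = [0.0000, 2.3333, 3.0000]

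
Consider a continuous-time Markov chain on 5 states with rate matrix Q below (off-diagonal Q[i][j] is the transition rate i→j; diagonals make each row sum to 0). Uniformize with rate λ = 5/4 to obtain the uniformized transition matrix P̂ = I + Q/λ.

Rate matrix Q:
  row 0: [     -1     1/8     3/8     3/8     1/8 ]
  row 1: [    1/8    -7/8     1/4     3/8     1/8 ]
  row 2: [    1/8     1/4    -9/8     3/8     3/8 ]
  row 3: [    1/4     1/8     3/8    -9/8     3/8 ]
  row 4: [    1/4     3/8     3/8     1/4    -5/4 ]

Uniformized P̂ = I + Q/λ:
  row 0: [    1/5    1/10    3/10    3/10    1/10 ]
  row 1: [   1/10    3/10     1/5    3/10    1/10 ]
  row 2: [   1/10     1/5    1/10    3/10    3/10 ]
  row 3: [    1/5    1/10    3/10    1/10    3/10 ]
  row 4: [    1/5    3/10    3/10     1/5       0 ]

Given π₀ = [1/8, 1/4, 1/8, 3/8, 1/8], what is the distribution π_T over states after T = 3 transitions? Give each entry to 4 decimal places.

t=0: π = [0.1250, 0.2500, 0.1250, 0.3750, 0.1250]
t=1: π = [0.1625, 0.1875, 0.2500, 0.2125, 0.1875]
t=2: π = [0.1563, 0.2000, 0.2313, 0.2388, 0.1738]
t=3: π = [0.1569, 0.1979, 0.2338, 0.2349, 0.1766]

π = [0.1569, 0.1979, 0.2338, 0.2349, 0.1766]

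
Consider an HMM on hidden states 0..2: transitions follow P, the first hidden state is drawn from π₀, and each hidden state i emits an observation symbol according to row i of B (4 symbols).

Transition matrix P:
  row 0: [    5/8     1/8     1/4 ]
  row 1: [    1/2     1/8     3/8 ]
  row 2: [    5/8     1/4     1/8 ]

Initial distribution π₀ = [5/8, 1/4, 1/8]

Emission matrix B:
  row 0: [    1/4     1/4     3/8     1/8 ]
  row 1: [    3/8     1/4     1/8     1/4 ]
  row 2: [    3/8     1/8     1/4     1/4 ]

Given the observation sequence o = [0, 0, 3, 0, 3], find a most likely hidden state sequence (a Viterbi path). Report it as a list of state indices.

t=0: δ = [1.562e-01, 9.375e-02, 4.688e-02]  (obs o_0=0)
t=1: δ = [2.441e-02, 7.324e-03, 1.465e-02]  ψ = [0, 0, 0]  (obs o_1=0)
t=2: δ = [1.907e-03, 9.155e-04, 1.526e-03]  ψ = [0, 2, 0]  (obs o_2=3)
t=3: δ = [2.980e-04, 1.431e-04, 1.788e-04]  ψ = [0, 2, 0]  (obs o_3=0)
t=4: δ = [2.328e-05, 1.118e-05, 1.863e-05]  ψ = [0, 2, 0]  (obs o_4=3)
backtrack: best end state = 0; path = [0, 0, 0, 0, 0]

path = [0, 0, 0, 0, 0]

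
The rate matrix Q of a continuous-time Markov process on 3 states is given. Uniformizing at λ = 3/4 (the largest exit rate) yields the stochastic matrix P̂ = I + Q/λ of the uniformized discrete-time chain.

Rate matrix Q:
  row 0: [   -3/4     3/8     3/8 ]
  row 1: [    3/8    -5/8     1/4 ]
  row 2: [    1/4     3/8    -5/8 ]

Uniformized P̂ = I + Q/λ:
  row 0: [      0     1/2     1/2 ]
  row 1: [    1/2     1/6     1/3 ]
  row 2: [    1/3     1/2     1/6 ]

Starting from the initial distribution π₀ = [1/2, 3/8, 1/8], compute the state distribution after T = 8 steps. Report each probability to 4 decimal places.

t=0: π = [0.5000, 0.3750, 0.1250]
t=1: π = [0.2292, 0.3750, 0.3958]
t=2: π = [0.3194, 0.3750, 0.3056]
t=3: π = [0.2894, 0.3750, 0.3356]
t=4: π = [0.2994, 0.3750, 0.3256]
t=5: π = [0.2960, 0.3750, 0.3290]
t=6: π = [0.2972, 0.3750, 0.3278]
t=7: π = [0.2968, 0.3750, 0.3282]
t=8: π = [0.2969, 0.3750, 0.3281]

π = [0.2969, 0.3750, 0.3281]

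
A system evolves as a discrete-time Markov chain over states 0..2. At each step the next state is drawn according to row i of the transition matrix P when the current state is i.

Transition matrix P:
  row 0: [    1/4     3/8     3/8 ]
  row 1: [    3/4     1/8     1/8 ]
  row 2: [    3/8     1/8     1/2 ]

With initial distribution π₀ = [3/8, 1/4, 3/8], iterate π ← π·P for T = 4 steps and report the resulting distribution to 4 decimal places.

t=0: π = [0.3750, 0.2500, 0.3750]
t=1: π = [0.4219, 0.2188, 0.3594]
t=2: π = [0.4043, 0.2305, 0.3652]
t=3: π = [0.4109, 0.2261, 0.3630]
t=4: π = [0.4084, 0.2277, 0.3639]

π = [0.4084, 0.2277, 0.3639]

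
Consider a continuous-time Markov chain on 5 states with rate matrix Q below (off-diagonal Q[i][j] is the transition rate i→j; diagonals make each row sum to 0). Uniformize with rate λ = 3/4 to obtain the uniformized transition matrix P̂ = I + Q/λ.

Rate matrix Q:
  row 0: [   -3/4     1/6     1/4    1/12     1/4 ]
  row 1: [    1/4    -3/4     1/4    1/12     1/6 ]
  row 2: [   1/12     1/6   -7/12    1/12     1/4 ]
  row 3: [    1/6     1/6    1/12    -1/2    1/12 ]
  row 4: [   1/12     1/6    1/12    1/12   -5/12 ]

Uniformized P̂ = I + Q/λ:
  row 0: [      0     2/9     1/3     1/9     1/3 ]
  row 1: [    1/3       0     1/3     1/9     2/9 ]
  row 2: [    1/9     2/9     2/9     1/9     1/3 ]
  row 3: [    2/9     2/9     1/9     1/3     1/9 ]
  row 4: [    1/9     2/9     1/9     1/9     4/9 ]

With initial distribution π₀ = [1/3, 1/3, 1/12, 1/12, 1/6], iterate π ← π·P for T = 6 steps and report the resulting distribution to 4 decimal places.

t=0: π = [0.3333, 0.3333, 0.0833, 0.0833, 0.1667]
t=1: π = [0.1574, 0.1481, 0.2685, 0.1296, 0.2963]
t=2: π = [0.1409, 0.1893, 0.2088, 0.1399, 0.3210]
t=3: π = [0.1531, 0.1802, 0.2077, 0.1422, 0.3169]
t=4: π = [0.1499, 0.1822, 0.2082, 0.1427, 0.3169]
t=5: π = [0.1508, 0.1817, 0.2081, 0.1428, 0.3166]
t=6: π = [0.1506, 0.1818, 0.2081, 0.1428, 0.3166]

π = [0.1506, 0.1818, 0.2081, 0.1428, 0.3166]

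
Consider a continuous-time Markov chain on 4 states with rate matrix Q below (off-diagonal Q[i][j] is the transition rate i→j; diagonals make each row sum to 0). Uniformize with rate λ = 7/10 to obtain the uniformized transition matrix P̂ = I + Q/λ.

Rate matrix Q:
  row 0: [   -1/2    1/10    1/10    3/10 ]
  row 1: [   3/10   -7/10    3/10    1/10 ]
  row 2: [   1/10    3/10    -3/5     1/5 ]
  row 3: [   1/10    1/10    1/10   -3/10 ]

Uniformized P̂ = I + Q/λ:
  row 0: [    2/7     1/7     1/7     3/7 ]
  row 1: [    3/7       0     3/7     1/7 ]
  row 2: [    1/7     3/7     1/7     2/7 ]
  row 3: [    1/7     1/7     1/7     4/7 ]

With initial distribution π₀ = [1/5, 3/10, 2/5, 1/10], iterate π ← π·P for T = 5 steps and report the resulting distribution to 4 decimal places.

π = [0.2245, 0.1733, 0.1923, 0.4099]

t=0: π = [0.2000, 0.3000, 0.4000, 0.1000]
t=1: π = [0.2571, 0.2143, 0.2286, 0.3000]
t=2: π = [0.2408, 0.1776, 0.2041, 0.3776]
t=3: π = [0.2280, 0.1758, 0.1936, 0.4026]
t=4: π = [0.2257, 0.1731, 0.1931, 0.4082]
t=5: π = [0.2245, 0.1733, 0.1923, 0.4099]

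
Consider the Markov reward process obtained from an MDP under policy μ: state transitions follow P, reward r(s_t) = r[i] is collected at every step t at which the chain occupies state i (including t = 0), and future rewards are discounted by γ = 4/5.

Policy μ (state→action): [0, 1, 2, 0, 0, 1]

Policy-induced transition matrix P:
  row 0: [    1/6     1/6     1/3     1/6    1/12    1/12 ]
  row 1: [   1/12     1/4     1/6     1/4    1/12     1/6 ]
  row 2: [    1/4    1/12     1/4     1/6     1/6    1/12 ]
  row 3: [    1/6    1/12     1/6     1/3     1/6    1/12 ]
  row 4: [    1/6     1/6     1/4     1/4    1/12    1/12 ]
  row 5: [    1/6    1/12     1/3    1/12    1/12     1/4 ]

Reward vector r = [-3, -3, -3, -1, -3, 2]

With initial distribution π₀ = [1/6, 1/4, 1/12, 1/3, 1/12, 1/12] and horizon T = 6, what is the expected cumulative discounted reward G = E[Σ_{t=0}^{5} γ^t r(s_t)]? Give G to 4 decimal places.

t=0: π = [0.1667, 0.2500, 0.0833, 0.3333, 0.0833, 0.0833], E[r] = -1.9167, γ^t·E[r] = -1.916667, running G = -1.916667
t=1: π = [0.1528, 0.1458, 0.2222, 0.2431, 0.1181, 0.1181], E[r] = -1.9236, γ^t·E[r] = -1.538889, running G = -3.455556
t=2: π = [0.1730, 0.1302, 0.2402, 0.2193, 0.1221, 0.1152], E[r] = -1.9855, γ^t·E[r] = -1.270741, running G = -4.726296
t=3: π = [0.1758, 0.1296, 0.2449, 0.2147, 0.1216, 0.1134], E[r] = -2.0038, γ^t·E[r] = -1.025951, running G = -5.752247
t=4: π = [0.1763, 0.1297, 0.2454, 0.2139, 0.1216, 0.1130], E[r] = -2.0070, γ^t·E[r] = -0.822058, running G = -6.574305
t=5: π = [0.1763, 0.1298, 0.2455, 0.2138, 0.1216, 0.1130], E[r] = -2.0074, γ^t·E[r] = -0.657782, running G = -7.232086

G = -7.2321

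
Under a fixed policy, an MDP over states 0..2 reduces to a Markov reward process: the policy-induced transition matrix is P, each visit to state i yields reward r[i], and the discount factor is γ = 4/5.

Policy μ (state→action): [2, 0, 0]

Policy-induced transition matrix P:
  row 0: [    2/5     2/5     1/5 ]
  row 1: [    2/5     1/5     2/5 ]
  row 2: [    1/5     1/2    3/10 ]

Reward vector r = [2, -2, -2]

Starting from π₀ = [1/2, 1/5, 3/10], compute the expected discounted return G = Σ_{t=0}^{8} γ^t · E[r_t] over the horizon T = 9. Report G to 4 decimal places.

G = -2.1188

t=0: π = [0.5000, 0.2000, 0.3000], E[r] = 0.0000, γ^t·E[r] = 0.000000, running G = 0.000000
t=1: π = [0.3400, 0.3900, 0.2700], E[r] = -0.6400, γ^t·E[r] = -0.512000, running G = -0.512000
t=2: π = [0.3460, 0.3490, 0.3050], E[r] = -0.6160, γ^t·E[r] = -0.394240, running G = -0.906240
t=3: π = [0.3390, 0.3607, 0.3003], E[r] = -0.6440, γ^t·E[r] = -0.329728, running G = -1.235968
t=4: π = [0.3399, 0.3579, 0.3022], E[r] = -0.6402, γ^t·E[r] = -0.262242, running G = -1.498210
t=5: π = [0.3396, 0.3586, 0.3018], E[r] = -0.6417, γ^t·E[r] = -0.210284, running G = -1.708494
t=6: π = [0.3396, 0.3585, 0.3019], E[r] = -0.6414, γ^t·E[r] = -0.168149, running G = -1.876643
t=7: π = [0.3396, 0.3585, 0.3019], E[r] = -0.6415, γ^t·E[r] = -0.134538, running G = -2.011181
t=8: π = [0.3396, 0.3585, 0.3019], E[r] = -0.6415, γ^t·E[r] = -0.107627, running G = -2.118807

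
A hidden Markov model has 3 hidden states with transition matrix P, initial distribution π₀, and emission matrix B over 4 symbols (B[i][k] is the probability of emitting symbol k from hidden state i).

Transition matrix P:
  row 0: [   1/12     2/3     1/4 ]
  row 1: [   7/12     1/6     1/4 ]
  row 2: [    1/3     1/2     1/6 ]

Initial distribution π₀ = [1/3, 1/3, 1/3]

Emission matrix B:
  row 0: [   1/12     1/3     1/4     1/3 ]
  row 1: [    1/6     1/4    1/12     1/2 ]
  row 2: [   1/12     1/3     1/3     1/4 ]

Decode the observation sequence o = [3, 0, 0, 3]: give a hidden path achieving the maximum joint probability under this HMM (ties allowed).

path = [0, 1, 0, 1]

t=0: δ = [1.111e-01, 1.667e-01, 8.333e-02]  (obs o_0=3)
t=1: δ = [8.102e-03, 1.235e-02, 3.472e-03]  ψ = [1, 0, 1]  (obs o_1=0)
t=2: δ = [6.001e-04, 9.002e-04, 2.572e-04]  ψ = [1, 0, 1]  (obs o_2=0)
t=3: δ = [1.750e-04, 2.000e-04, 5.626e-05]  ψ = [1, 0, 1]  (obs o_3=3)
backtrack: best end state = 1; path = [0, 1, 0, 1]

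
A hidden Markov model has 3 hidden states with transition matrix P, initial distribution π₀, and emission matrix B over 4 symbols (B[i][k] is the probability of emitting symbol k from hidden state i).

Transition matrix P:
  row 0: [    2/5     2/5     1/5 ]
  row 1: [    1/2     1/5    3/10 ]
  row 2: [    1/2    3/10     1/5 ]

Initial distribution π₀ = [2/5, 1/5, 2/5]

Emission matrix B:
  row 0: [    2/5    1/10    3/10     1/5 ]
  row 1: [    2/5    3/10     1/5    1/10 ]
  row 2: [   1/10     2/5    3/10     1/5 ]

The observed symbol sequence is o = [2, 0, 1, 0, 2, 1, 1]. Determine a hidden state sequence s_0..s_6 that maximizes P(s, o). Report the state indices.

path = [2, 0, 1, 0, 0, 1, 2]

t=0: δ = [1.200e-01, 4.000e-02, 1.200e-01]  (obs o_0=2)
t=1: δ = [2.400e-02, 1.920e-02, 2.400e-03]  ψ = [2, 0, 0]  (obs o_1=0)
t=2: δ = [9.600e-04, 2.880e-03, 2.304e-03]  ψ = [0, 0, 1]  (obs o_2=1)
t=3: δ = [5.760e-04, 2.765e-04, 8.640e-05]  ψ = [1, 2, 1]  (obs o_3=0)
t=4: δ = [6.912e-05, 4.608e-05, 3.456e-05]  ψ = [0, 0, 0]  (obs o_4=2)
t=5: δ = [2.765e-06, 8.294e-06, 5.530e-06]  ψ = [0, 0, 0]  (obs o_5=1)
t=6: δ = [4.147e-07, 4.977e-07, 9.953e-07]  ψ = [1, 1, 1]  (obs o_6=1)
backtrack: best end state = 2; path = [2, 0, 1, 0, 0, 1, 2]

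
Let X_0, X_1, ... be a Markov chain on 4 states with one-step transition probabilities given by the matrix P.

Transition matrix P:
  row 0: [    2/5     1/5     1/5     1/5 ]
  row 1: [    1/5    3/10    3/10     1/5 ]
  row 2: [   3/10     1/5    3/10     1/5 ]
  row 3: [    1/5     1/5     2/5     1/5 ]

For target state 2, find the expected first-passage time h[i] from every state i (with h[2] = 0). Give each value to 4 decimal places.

First-step conditioning: h[2] = 0; for i ≠ 2, h[i] = 1 + Σ_k P[i][k]·h[k].
  h[0] = 1 + 2/5·h[0] + 1/5·h[1] + 1/5·h[3]
  h[1] = 1 + 1/5·h[0] + 3/10·h[1] + 1/5·h[3]
  h[3] = 1 + 1/5·h[0] + 1/5·h[1] + 1/5·h[3]
Solving the 3×3 linear system over states ≠ 2 gives exactly h = [225/59, 200/59, 0, 180/59] (h[2] = 0 is the target).

h = [3.8136, 3.3898, 0.0000, 3.0508]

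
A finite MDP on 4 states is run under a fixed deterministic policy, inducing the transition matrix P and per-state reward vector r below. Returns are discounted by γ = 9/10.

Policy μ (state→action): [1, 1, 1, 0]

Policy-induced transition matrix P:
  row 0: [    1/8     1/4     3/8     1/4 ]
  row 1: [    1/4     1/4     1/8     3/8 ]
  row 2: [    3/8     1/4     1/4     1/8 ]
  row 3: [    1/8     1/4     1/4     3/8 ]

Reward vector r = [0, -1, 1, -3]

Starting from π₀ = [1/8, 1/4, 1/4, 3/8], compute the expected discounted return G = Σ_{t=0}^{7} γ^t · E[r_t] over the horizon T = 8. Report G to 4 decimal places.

t=0: π = [0.1250, 0.2500, 0.2500, 0.3750], E[r] = -1.1250, γ^t·E[r] = -1.125000, running G = -1.125000
t=1: π = [0.2188, 0.2500, 0.2344, 0.2969], E[r] = -0.9063, γ^t·E[r] = -0.815625, running G = -1.940625
t=2: π = [0.2148, 0.2500, 0.2461, 0.2891], E[r] = -0.8711, γ^t·E[r] = -0.705586, running G = -2.646211
t=3: π = [0.2178, 0.2500, 0.2456, 0.2866], E[r] = -0.8643, γ^t·E[r] = -0.630044, running G = -3.276255
t=4: π = [0.2177, 0.2500, 0.2460, 0.2864], E[r] = -0.8632, γ^t·E[r] = -0.566319, running G = -3.842574
t=5: π = [0.2177, 0.2500, 0.2460, 0.2863], E[r] = -0.8629, γ^t·E[r] = -0.509561, running G = -4.352134
t=6: π = [0.2177, 0.2500, 0.2460, 0.2863], E[r] = -0.8629, γ^t·E[r] = -0.458586, running G = -4.810721
t=7: π = [0.2177, 0.2500, 0.2460, 0.2863], E[r] = -0.8629, γ^t·E[r] = -0.412725, running G = -5.223445

G = -5.2234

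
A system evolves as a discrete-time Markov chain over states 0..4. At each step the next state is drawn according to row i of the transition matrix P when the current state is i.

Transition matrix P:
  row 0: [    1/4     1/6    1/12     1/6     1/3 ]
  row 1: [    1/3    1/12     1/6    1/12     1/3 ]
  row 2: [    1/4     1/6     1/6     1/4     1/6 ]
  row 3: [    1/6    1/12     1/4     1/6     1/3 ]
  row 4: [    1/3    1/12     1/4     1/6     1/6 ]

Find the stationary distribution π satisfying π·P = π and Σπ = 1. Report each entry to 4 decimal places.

Balance equations π_j = Σ_i π_i·P[i][j]:
  π_0 = 1/4·π_0 + 1/3·π_1 + 1/4·π_2 + 1/6·π_3 + 1/3·π_4
  π_1 = 1/6·π_0 + 1/12·π_1 + 1/6·π_2 + 1/12·π_3 + 1/12·π_4
  π_2 = 1/12·π_0 + 1/6·π_1 + 1/6·π_2 + 1/4·π_3 + 1/4·π_4
  π_3 = 1/6·π_0 + 1/12·π_1 + 1/4·π_2 + 1/6·π_3 + 1/6·π_4
  normalize: π_0 + π_1 + π_2 + π_3 + π_4 = 1
Solving the linear system gives exactly π = [215/804, 97/804, 145/804, 23/134, 209/804].

π = [0.2674, 0.1206, 0.1803, 0.1716, 0.2600]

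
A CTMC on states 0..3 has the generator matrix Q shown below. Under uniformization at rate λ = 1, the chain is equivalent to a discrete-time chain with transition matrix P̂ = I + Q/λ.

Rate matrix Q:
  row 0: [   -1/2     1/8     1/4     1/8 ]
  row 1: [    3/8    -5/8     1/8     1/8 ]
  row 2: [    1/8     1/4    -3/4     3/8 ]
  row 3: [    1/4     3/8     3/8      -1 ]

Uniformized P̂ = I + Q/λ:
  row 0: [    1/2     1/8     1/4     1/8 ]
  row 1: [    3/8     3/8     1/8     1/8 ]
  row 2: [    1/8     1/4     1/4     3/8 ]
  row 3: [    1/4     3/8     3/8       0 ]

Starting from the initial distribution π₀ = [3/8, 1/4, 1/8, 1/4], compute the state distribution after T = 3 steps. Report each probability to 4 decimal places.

t=0: π = [0.3750, 0.2500, 0.1250, 0.2500]
t=1: π = [0.3594, 0.2656, 0.2500, 0.1250]
t=2: π = [0.3418, 0.2539, 0.2324, 0.1719]
t=3: π = [0.3381, 0.2605, 0.2397, 0.1616]

π = [0.3381, 0.2605, 0.2397, 0.1616]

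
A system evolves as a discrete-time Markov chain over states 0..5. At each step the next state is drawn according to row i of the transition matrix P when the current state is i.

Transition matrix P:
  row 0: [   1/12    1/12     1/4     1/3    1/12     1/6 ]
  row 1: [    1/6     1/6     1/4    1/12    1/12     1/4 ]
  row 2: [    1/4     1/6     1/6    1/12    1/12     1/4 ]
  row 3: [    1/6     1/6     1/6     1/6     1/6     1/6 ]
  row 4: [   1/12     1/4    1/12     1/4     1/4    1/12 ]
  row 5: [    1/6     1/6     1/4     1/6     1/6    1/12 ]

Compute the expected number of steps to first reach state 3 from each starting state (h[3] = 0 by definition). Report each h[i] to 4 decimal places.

First-step conditioning: h[3] = 0; for i ≠ 3, h[i] = 1 + Σ_k P[i][k]·h[k].
  h[0] = 1 + 1/12·h[0] + 1/12·h[1] + 1/4·h[2] + 1/12·h[4] + 1/6·h[5]
  h[1] = 1 + 1/6·h[0] + 1/6·h[1] + 1/4·h[2] + 1/12·h[4] + 1/4·h[5]
  h[2] = 1 + 1/4·h[0] + 1/6·h[1] + 1/6·h[2] + 1/12·h[4] + 1/4·h[5]
  h[4] = 1 + 1/12·h[0] + 1/4·h[1] + 1/12·h[2] + 1/4·h[4] + 1/12·h[5]
  h[5] = 1 + 1/6·h[0] + 1/6·h[1] + 1/4·h[2] + 1/6·h[4] + 1/12·h[5]
Solving the 5×5 linear system over states ≠ 3 gives exactly h = [74404/15239, 95932/15239, 1924/311, 0, 80816/15239, 88000/15239] (h[3] = 0 is the target).

h = [4.8825, 6.2952, 6.1865, 0.0000, 5.3032, 5.7747]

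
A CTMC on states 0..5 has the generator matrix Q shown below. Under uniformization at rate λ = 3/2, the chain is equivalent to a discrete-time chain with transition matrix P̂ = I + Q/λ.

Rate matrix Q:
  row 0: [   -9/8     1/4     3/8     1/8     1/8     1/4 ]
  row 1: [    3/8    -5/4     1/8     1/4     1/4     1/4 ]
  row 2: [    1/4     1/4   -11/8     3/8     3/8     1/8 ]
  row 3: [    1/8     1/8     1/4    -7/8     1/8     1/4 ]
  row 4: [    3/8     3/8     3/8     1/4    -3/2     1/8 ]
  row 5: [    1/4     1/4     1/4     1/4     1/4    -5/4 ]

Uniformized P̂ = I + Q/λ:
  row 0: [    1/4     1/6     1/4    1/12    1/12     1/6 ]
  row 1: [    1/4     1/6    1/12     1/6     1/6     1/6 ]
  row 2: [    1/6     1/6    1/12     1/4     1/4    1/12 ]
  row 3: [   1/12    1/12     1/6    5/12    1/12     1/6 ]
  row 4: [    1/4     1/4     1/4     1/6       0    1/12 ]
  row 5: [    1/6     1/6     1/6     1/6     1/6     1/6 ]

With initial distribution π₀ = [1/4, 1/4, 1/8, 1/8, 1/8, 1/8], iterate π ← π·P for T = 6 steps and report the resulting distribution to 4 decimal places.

t=0: π = [0.2500, 0.2500, 0.1250, 0.1250, 0.1250, 0.1250]
t=1: π = [0.2083, 0.1667, 0.1667, 0.1875, 0.1250, 0.1458]
t=2: π = [0.1927, 0.1615, 0.1667, 0.2101, 0.1267, 0.1424]
t=3: π = [0.1892, 0.1597, 0.1659, 0.2170, 0.1259, 0.1422]
t=4: π = [0.1882, 0.1591, 0.1658, 0.2190, 0.1257, 0.1423]
t=5: π = [0.1878, 0.1589, 0.1657, 0.2195, 0.1256, 0.1424]
t=6: π = [0.1877, 0.1588, 0.1657, 0.2197, 0.1256, 0.1424]

π = [0.1877, 0.1588, 0.1657, 0.2197, 0.1256, 0.1424]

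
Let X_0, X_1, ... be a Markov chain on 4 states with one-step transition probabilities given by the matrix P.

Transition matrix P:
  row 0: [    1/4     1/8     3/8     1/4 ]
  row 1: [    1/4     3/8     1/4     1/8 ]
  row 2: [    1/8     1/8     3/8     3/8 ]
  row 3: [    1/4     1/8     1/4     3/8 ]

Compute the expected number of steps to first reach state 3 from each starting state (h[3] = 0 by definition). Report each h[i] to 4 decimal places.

h = [3.6571, 4.3429, 3.2000, 0.0000]

First-step conditioning: h[3] = 0; for i ≠ 3, h[i] = 1 + Σ_k P[i][k]·h[k].
  h[0] = 1 + 1/4·h[0] + 1/8·h[1] + 3/8·h[2]
  h[1] = 1 + 1/4·h[0] + 3/8·h[1] + 1/4·h[2]
  h[2] = 1 + 1/8·h[0] + 1/8·h[1] + 3/8·h[2]
Solving the 3×3 linear system over states ≠ 3 gives exactly h = [128/35, 152/35, 16/5, 0] (h[3] = 0 is the target).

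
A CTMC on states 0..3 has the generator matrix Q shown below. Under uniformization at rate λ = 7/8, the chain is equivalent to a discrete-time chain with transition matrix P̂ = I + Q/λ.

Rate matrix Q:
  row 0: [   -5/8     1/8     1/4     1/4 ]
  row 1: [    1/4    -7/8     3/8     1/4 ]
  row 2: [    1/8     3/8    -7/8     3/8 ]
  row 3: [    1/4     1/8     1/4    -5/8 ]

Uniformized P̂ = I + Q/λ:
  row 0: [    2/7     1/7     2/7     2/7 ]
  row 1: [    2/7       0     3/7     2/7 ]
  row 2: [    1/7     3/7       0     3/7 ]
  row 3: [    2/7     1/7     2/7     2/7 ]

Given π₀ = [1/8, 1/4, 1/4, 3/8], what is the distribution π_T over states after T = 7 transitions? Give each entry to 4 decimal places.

π = [0.2510, 0.1857, 0.2429, 0.3204]

t=0: π = [0.1250, 0.2500, 0.2500, 0.3750]
t=1: π = [0.2500, 0.1786, 0.2500, 0.3214]
t=2: π = [0.2500, 0.1888, 0.2398, 0.3214]
t=3: π = [0.2515, 0.1844, 0.2442, 0.3200]
t=4: π = [0.2508, 0.1863, 0.2423, 0.3206]
t=5: π = [0.2511, 0.1855, 0.2431, 0.3203]
t=6: π = [0.2510, 0.1858, 0.2428, 0.3204]
t=7: π = [0.2510, 0.1857, 0.2429, 0.3204]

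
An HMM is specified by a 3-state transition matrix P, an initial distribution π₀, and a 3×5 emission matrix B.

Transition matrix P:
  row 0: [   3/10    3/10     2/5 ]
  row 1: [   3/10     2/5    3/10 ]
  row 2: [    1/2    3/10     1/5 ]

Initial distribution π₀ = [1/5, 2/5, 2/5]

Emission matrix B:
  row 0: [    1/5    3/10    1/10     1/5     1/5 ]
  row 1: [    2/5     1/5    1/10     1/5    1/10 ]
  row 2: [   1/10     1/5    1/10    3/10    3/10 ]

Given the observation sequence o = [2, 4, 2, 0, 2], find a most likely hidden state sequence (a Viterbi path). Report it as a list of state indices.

path = [1, 2, 0, 1, 1]

t=0: δ = [2.000e-02, 4.000e-02, 4.000e-02]  (obs o_0=2)
t=1: δ = [4.000e-03, 1.600e-03, 3.600e-03]  ψ = [2, 1, 1]  (obs o_1=4)
t=2: δ = [1.800e-04, 1.200e-04, 1.600e-04]  ψ = [2, 0, 0]  (obs o_2=2)
t=3: δ = [1.600e-05, 2.160e-05, 7.200e-06]  ψ = [2, 0, 0]  (obs o_3=0)
t=4: δ = [6.480e-07, 8.640e-07, 6.480e-07]  ψ = [1, 1, 1]  (obs o_4=2)
backtrack: best end state = 1; path = [1, 2, 0, 1, 1]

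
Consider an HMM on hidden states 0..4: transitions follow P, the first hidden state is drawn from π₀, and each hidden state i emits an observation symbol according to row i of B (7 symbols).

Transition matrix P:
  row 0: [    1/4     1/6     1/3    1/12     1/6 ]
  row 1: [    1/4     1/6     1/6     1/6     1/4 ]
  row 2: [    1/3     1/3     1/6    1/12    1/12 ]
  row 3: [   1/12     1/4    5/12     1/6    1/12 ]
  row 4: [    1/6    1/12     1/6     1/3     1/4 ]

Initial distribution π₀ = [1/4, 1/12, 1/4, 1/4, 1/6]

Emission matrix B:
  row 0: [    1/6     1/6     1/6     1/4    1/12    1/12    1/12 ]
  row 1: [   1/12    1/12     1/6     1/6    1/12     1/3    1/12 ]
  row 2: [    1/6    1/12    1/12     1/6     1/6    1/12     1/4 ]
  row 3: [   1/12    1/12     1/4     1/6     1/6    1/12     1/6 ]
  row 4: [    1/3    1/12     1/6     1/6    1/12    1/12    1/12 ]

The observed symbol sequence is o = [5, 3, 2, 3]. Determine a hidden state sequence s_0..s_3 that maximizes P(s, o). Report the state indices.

t=0: δ = [2.083e-02, 2.778e-02, 2.083e-02, 2.083e-02, 1.389e-02]  (obs o_0=5)
t=1: δ = [1.736e-03, 1.157e-03, 1.447e-03, 7.716e-04, 1.157e-03]  ψ = [1, 2, 3, 1, 1]  (obs o_1=3)
t=2: δ = [8.038e-05, 8.038e-05, 4.823e-05, 9.645e-05, 4.823e-05]  ψ = [2, 2, 0, 4, 0]  (obs o_2=2)
t=3: δ = [5.023e-06, 4.019e-06, 6.698e-06, 2.679e-06, 3.349e-06]  ψ = [0, 3, 3, 3, 1]  (obs o_3=3)
backtrack: best end state = 2; path = [1, 4, 3, 2]

path = [1, 4, 3, 2]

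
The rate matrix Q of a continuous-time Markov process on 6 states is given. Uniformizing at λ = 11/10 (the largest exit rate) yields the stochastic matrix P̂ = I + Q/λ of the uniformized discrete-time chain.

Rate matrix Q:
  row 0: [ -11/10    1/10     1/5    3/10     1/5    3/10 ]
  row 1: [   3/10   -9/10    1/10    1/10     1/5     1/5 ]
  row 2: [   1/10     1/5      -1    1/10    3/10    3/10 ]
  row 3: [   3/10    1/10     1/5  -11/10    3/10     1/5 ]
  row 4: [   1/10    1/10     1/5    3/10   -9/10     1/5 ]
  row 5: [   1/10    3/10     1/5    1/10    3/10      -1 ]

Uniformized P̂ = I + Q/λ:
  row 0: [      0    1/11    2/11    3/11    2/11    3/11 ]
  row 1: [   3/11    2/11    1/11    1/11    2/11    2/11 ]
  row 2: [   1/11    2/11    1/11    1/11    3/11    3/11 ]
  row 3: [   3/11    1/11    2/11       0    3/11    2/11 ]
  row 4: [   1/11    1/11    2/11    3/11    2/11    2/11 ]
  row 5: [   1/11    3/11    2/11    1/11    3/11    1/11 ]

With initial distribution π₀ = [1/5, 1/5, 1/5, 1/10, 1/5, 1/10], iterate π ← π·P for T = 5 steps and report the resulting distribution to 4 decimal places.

π = [0.1327, 0.1535, 0.1539, 0.1432, 0.2261, 0.1906]

t=0: π = [0.2000, 0.2000, 0.2000, 0.1000, 0.2000, 0.1000]
t=1: π = [0.1273, 0.1455, 0.1455, 0.1545, 0.2182, 0.2091]
t=2: π = [0.1339, 0.1554, 0.1554, 0.1397, 0.2281, 0.1876]
t=3: π = [0.1324, 0.1533, 0.1536, 0.1440, 0.2257, 0.1911]
t=4: π = [0.1329, 0.1535, 0.1539, 0.1429, 0.2262, 0.1904]
t=5: π = [0.1327, 0.1535, 0.1539, 0.1432, 0.2261, 0.1906]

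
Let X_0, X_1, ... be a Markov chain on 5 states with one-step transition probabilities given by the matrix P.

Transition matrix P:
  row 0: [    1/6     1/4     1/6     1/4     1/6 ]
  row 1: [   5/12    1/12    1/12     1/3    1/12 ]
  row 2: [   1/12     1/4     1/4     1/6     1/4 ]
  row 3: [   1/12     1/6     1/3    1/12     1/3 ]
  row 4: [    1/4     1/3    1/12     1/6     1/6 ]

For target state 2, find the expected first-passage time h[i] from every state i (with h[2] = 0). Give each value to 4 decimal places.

First-step conditioning: h[2] = 0; for i ≠ 2, h[i] = 1 + Σ_k P[i][k]·h[k].
  h[0] = 1 + 1/6·h[0] + 1/4·h[1] + 1/4·h[3] + 1/6·h[4]
  h[1] = 1 + 5/12·h[0] + 1/12·h[1] + 1/3·h[3] + 1/12·h[4]
  h[3] = 1 + 1/12·h[0] + 1/6·h[1] + 1/12·h[3] + 1/3·h[4]
  h[4] = 1 + 1/4·h[0] + 1/3·h[1] + 1/6·h[3] + 1/6·h[4]
Solving the 4×4 linear system over states ≠ 2 gives exactly h = [5772/979, 30444/4895, 0, 25032/4895, 31716/4895] (h[2] = 0 is the target).

h = [5.8958, 6.2194, 0.0000, 5.1138, 6.4793]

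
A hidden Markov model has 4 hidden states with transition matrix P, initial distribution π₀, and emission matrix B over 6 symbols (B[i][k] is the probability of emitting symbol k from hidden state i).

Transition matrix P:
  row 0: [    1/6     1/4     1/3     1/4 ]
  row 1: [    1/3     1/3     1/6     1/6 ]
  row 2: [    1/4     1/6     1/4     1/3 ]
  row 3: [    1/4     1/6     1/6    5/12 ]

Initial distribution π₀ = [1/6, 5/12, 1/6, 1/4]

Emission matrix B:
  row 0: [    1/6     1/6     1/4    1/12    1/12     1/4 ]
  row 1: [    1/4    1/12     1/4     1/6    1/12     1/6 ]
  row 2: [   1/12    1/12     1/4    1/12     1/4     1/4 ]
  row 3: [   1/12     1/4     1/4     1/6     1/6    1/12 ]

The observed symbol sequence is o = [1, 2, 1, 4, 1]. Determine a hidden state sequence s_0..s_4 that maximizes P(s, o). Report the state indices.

t=0: δ = [2.778e-02, 3.472e-02, 1.389e-02, 6.250e-02]  (obs o_0=1)
t=1: δ = [3.906e-03, 2.894e-03, 2.604e-03, 6.510e-03]  ψ = [3, 1, 3, 3]  (obs o_1=2)
t=2: δ = [2.713e-04, 9.042e-05, 1.085e-04, 6.782e-04]  ψ = [3, 3, 0, 3]  (obs o_2=1)
t=3: δ = [1.413e-05, 9.419e-06, 2.826e-05, 4.710e-05]  ψ = [3, 3, 3, 3]  (obs o_3=4)
t=4: δ = [1.962e-06, 6.541e-07, 6.541e-07, 4.906e-06]  ψ = [3, 3, 3, 3]  (obs o_4=1)
backtrack: best end state = 3; path = [3, 3, 3, 3, 3]

path = [3, 3, 3, 3, 3]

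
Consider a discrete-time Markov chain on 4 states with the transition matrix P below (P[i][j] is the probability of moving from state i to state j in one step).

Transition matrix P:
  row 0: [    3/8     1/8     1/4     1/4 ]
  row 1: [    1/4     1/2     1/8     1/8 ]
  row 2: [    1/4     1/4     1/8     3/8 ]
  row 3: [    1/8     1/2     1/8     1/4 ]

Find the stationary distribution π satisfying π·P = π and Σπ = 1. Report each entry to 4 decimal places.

π = [0.2537, 0.3657, 0.1567, 0.2239]

Balance equations π_j = Σ_i π_i·P[i][j]:
  π_0 = 3/8·π_0 + 1/4·π_1 + 1/4·π_2 + 1/8·π_3
  π_1 = 1/8·π_0 + 1/2·π_1 + 1/4·π_2 + 1/2·π_3
  π_2 = 1/4·π_0 + 1/8·π_1 + 1/8·π_2 + 1/8·π_3
  normalize: π_0 + π_1 + π_2 + π_3 = 1
Solving the linear system gives exactly π = [17/67, 49/134, 21/134, 15/67].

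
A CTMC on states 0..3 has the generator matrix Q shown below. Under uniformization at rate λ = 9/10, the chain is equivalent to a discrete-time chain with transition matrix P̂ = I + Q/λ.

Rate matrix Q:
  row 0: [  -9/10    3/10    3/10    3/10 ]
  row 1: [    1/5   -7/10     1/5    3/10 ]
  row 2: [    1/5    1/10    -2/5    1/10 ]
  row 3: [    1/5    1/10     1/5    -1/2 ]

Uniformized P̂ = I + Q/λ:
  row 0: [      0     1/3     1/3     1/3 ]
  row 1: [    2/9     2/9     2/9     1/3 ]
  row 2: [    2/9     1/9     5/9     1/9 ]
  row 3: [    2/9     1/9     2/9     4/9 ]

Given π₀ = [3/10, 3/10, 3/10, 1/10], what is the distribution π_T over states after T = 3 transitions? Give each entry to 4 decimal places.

t=0: π = [0.3000, 0.3000, 0.3000, 0.1000]
t=1: π = [0.1556, 0.2111, 0.3556, 0.2778]
t=2: π = [0.1877, 0.1691, 0.3580, 0.2852]
t=3: π = [0.1805, 0.1716, 0.3624, 0.2855]

π = [0.1805, 0.1716, 0.3624, 0.2855]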